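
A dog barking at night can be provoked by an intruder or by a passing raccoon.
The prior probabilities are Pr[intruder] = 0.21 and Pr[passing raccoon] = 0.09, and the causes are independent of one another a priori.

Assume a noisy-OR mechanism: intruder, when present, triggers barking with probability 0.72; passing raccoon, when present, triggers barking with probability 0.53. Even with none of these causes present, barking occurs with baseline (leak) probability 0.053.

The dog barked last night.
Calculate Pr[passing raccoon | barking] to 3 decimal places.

Pr[passing raccoon | barking] ≈ 0.239

Under noisy-OR, P(barking | causes) = 1 − (1−0.053)·∏(1−qᵢ) over the active causes.
P(barking) = 0.053*0.79*0.91 + 0.55491*0.79*0.09 + 0.73484*0.21*0.91 + 0.875375*0.21*0.09 = 0.038102 + 0.039454 + 0.140428 + 0.016545 = 0.234529
Restricting to configurations with passing raccoon present: 0.039454 + 0.016545 = 0.055999.
P(passing raccoon | barking) = 0.055999 / 0.234529 ≈ 0.239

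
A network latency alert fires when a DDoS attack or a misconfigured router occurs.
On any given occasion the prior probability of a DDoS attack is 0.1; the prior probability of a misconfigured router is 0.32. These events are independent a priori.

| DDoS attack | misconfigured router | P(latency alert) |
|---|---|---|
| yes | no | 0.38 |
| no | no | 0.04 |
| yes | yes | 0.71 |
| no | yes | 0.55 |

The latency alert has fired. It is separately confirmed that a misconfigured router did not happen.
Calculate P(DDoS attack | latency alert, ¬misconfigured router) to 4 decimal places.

P(DDoS attack | latency alert, ¬misconfigured router) ≈ 0.5135

Enumerate both values of DDoS attack and weight by the priors:
  P(latency alert | ¬misconfigured router) = 0.04*0.9 + 0.38*0.1
        = 0.036000 + 0.038000 = 0.074000
The terms with DDoS attack present sum to 0.038000, so
  P(DDoS attack | latency alert, ¬misconfigured router) = 0.038000 / 0.074000 ≈ 0.5135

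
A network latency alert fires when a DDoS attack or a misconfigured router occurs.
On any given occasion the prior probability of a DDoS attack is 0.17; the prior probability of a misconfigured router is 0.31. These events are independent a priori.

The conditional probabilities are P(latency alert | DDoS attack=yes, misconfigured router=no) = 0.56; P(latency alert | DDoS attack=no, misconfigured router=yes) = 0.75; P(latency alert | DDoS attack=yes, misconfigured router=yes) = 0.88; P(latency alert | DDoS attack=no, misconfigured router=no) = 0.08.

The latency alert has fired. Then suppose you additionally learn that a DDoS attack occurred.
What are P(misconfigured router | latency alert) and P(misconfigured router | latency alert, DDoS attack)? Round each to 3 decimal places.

P(misconfigured router | latency alert) ≈ 0.682; P(misconfigured router | latency alert, DDoS attack) ≈ 0.414

P(latency alert) = 0.08·0.83·0.69 + 0.75·0.83·0.31 + 0.56·0.17·0.69 + 0.88·0.17·0.31 = 0.045816 + 0.192975 + 0.065688 + 0.046376 = 0.350855
Of this, 0.239351 comes from 0.192975 + 0.046376 (the misconfigured router=true cases).
P(misconfigured router | latency alert) = 0.239351 / 0.350855 ≈ 0.682

With the extra evidence:
By total probability over both values of misconfigured router:
  P(latency alert | DDoS attack) = 0.56×0.69 + 0.88×0.31
        = 0.386400 + 0.272800 = 0.659200
The terms with misconfigured router present sum to 0.272800, so
  P(misconfigured router | latency alert, DDoS attack) = 0.272800 / 0.659200 ≈ 0.414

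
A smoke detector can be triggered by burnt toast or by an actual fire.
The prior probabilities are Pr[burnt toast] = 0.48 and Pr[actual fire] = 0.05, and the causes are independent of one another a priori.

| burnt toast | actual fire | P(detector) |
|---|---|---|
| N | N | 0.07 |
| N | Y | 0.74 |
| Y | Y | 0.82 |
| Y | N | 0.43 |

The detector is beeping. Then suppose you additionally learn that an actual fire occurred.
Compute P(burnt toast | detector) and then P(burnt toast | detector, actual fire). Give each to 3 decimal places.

P(detector) = 0.07·0.52·0.95 + 0.74·0.52·0.05 + 0.43·0.48·0.95 + 0.82·0.48·0.05 = 0.034580 + 0.019240 + 0.196080 + 0.019680 = 0.269580
Restricting to configurations with burnt toast present: 0.196080 + 0.019680 = 0.215760.
So P(burnt toast | detector) = 0.215760/0.269580 ≈ 0.800.

Now condition on the additional information:
For the numerator, keep only burnt toast=true terms: 0.82×0.48 = 0.393600
The normalizing constant is 0.74×0.52 + 0.82×0.48 = 0.778400
P(burnt toast | detector, actual fire) = 0.393600/0.778400 ≈ 0.506
The drop from 0.800 to 0.506 is the explaining-away (discounting) effect.

P(burnt toast | detector) ≈ 0.800; P(burnt toast | detector, actual fire) ≈ 0.506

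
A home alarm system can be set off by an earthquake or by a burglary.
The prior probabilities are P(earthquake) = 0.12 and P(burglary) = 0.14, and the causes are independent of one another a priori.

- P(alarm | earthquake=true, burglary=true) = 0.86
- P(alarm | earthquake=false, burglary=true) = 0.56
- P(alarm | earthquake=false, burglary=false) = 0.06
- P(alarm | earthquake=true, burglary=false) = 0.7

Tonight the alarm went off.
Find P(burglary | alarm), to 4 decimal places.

Weight on burglary=true, given the evidence: 0.068992 + 0.014448 = 0.083440
Normalizer over all consistent configurations: 0.06*0.88*0.86 + 0.56*0.88*0.14 + 0.7*0.12*0.86 + 0.86*0.12*0.14 = 0.201088
Posterior = 0.083440 / 0.201088 ≈ 0.4149

P(burglary | alarm) ≈ 0.4149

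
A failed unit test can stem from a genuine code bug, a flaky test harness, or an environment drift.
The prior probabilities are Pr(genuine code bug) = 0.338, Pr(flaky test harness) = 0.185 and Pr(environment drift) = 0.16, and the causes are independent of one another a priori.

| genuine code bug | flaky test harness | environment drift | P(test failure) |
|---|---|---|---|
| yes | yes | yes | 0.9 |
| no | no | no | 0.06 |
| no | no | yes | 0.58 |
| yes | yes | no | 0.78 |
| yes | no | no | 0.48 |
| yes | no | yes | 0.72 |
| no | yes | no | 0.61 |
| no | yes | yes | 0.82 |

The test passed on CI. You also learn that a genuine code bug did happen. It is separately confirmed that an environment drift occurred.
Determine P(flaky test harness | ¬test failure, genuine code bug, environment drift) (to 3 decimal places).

P(flaky test harness | ¬test failure, genuine code bug, environment drift) ≈ 0.075

Numerator (weight on configurations with flaky test harness): 0.1·0.185 = 0.018500
Normalizer over all consistent configurations: 0.28·0.815 + 0.1·0.185 = 0.246700
P(flaky test harness | ¬test failure, genuine code bug, environment drift) = 0.018500/0.246700 ≈ 0.075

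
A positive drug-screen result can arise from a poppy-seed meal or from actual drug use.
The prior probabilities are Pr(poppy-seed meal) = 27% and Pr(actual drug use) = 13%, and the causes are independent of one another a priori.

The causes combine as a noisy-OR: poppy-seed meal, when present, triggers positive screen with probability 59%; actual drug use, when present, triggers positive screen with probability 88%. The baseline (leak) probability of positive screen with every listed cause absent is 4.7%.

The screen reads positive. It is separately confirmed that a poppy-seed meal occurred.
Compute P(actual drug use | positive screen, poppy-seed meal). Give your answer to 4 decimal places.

P(actual drug use | positive screen, poppy-seed meal) ≈ 0.1895

Under noisy-OR, P(positive screen | causes) = 1 − (1−0.047)·∏(1−qᵢ) over the active causes.
Numerator (weight on configurations with actual drug use): 0.953112*0.13 = 0.123905
Denominator P(positive screen | poppy-seed meal): 0.60927*0.87 + 0.953112*0.13 = 0.653970
P(actual drug use | positive screen, poppy-seed meal) = 0.123905/0.653970 ≈ 0.1895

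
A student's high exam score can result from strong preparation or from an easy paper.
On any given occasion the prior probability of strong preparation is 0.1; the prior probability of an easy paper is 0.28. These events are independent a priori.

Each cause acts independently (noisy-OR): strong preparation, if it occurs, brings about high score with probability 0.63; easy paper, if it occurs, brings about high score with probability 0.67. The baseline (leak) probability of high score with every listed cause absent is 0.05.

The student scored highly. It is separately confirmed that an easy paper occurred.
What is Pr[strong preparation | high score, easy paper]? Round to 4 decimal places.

Under noisy-OR, P(high score | causes) = 1 − (1−0.05)·∏(1−qᵢ) over the active causes.
P(high score | easy paper) = 0.6865*0.9 + 0.884005*0.1 = 0.617850 + 0.088401 = 0.706251
The strong preparation-present share is 0.884005*0.1 = 0.088401.
So P(strong preparation | high score, easy paper) = 0.088401/0.706251 ≈ 0.1252.

Pr[strong preparation | high score, easy paper] ≈ 0.1252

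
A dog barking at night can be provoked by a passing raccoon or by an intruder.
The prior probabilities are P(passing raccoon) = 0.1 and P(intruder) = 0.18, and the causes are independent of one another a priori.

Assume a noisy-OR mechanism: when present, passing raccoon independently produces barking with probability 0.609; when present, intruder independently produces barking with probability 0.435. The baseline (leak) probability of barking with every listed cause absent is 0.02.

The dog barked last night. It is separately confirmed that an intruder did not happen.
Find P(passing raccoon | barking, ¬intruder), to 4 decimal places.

P(passing raccoon | barking, ¬intruder) ≈ 0.7741

Under noisy-OR, P(barking | causes) = 1 − (1−0.02)·∏(1−qᵢ) over the active causes.
Weight on passing raccoon=true, given the evidence: 0.61682*0.1 = 0.061682
The normalizing constant is 0.02*0.9 + 0.61682*0.1 = 0.079682
P(passing raccoon | barking, ¬intruder) = 0.061682/0.079682 ≈ 0.7741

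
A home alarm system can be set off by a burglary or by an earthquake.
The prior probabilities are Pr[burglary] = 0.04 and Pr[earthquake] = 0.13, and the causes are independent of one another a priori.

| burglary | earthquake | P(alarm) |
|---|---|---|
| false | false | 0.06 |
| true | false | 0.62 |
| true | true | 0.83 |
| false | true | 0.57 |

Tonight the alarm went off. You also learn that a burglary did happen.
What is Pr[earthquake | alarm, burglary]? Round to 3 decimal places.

P(alarm | burglary) = 0.62*0.87 + 0.83*0.13 = 0.539400 + 0.107900 = 0.647300
Restricting to configurations with earthquake present: 0.83*0.13 = 0.107900.
So P(earthquake | alarm, burglary) = 0.107900/0.647300 ≈ 0.167.

Pr[earthquake | alarm, burglary] ≈ 0.167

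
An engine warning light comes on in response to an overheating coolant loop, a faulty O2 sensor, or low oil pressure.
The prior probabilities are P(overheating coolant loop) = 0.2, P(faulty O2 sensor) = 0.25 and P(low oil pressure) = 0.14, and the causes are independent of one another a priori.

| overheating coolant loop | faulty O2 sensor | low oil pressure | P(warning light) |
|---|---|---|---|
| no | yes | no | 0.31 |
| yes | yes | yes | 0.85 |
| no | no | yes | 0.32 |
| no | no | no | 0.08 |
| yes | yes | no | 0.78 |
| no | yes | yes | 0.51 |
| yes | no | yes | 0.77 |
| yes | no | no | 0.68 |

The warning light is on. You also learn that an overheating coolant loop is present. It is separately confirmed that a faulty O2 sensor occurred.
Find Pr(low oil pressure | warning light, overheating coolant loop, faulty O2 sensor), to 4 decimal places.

For the numerator, keep only low oil pressure=true terms: 0.85×0.14 = 0.119000
Normalizer over all consistent configurations: 0.78×0.86 + 0.85×0.14 = 0.789800
P(low oil pressure | warning light, overheating coolant loop, faulty O2 sensor) = 0.119000/0.789800 ≈ 0.1507

Pr(low oil pressure | warning light, overheating coolant loop, faulty O2 sensor) ≈ 0.1507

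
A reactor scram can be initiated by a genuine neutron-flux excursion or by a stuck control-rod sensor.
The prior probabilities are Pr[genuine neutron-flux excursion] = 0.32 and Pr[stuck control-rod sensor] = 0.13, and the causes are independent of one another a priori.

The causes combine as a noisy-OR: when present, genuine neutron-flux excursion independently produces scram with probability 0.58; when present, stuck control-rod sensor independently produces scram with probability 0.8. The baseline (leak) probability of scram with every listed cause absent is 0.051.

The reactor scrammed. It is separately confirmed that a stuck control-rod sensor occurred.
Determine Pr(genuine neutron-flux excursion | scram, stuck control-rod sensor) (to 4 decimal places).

Pr(genuine neutron-flux excursion | scram, stuck control-rod sensor) ≈ 0.3483

Under noisy-OR, P(scram | causes) = 1 − (1−0.051)·∏(1−qᵢ) over the active causes.
P(scram | stuck control-rod sensor) = 0.8102·0.68 + 0.920284·0.32 = 0.550936 + 0.294491 = 0.845427
The genuine neutron-flux excursion-present share is 0.920284·0.32 = 0.294491.
Hence the posterior is 0.294491/0.845427 ≈ 0.3483.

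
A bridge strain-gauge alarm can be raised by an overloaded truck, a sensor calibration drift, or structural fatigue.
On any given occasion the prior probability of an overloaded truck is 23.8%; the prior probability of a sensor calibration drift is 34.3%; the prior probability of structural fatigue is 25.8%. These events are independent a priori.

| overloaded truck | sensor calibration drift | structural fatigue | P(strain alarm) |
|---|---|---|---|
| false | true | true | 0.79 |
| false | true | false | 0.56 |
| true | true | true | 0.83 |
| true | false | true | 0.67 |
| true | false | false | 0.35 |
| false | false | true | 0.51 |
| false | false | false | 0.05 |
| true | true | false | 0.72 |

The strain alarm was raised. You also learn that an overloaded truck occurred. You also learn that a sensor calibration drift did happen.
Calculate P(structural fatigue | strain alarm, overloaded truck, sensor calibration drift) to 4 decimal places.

P(structural fatigue | strain alarm, overloaded truck, sensor calibration drift) ≈ 0.2861

Weight on structural fatigue=true, given the evidence: 0.83·0.258 = 0.214140
Denominator P(strain alarm | overloaded truck, sensor calibration drift): 0.72·0.742 + 0.83·0.258 = 0.748380
Posterior = 0.214140 / 0.748380 ≈ 0.2861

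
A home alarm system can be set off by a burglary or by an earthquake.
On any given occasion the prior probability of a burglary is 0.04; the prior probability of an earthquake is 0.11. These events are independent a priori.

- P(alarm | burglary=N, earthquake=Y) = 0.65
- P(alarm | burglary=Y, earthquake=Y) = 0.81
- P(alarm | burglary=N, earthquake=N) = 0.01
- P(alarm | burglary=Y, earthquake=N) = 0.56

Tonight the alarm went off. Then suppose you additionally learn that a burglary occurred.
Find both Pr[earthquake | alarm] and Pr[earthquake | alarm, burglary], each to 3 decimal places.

Pr[earthquake | alarm] ≈ 0.717; Pr[earthquake | alarm, burglary] ≈ 0.152

Sum P(alarm|·) weighted by the priors over the 4 (burglary, earthquake) configurations:
  P(alarm) = 0.01×0.96×0.89 + 0.65×0.96×0.11 + 0.56×0.04×0.89 + 0.81×0.04×0.11
        = 0.008544 + 0.068640 + 0.019936 + 0.003564 = 0.100684
Keeping only the earthquake-present terms gives 0.072204, so
  P(earthquake | alarm) = 0.072204 / 0.100684 ≈ 0.717

Now also conditioning on burglary=true:
Weight on earthquake=true, given the evidence: 0.81×0.11 = 0.089100
The normalizing constant is 0.56×0.89 + 0.81×0.11 = 0.587500
Posterior = 0.089100 / 0.587500 ≈ 0.152
The drop from 0.717 to 0.152 is the explaining-away (discounting) effect.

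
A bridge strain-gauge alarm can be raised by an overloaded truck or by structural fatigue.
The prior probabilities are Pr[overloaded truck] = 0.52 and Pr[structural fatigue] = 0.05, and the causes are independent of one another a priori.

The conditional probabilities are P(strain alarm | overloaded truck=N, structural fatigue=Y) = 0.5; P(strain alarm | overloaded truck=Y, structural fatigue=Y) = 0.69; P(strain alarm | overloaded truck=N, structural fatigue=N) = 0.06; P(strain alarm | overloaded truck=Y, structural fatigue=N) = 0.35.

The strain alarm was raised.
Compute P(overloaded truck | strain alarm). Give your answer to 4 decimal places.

Enumerate the 4 (overloaded truck, structural fatigue) configurations and weight by the priors:
  P(strain alarm) = 0.06·0.48·0.95 + 0.5·0.48·0.05 + 0.35·0.52·0.95 + 0.69·0.52·0.05
        = 0.027360 + 0.012000 + 0.172900 + 0.017940 = 0.230200
Configurations with overloaded truck contribute 0.190840, so
  P(overloaded truck | strain alarm) = 0.190840 / 0.230200 ≈ 0.8290

P(overloaded truck | strain alarm) ≈ 0.8290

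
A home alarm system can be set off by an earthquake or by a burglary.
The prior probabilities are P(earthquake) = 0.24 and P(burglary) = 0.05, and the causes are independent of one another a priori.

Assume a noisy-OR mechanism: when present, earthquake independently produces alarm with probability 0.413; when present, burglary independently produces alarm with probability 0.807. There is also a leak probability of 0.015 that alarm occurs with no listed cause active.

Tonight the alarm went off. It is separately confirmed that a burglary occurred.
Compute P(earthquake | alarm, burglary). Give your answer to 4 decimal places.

P(earthquake | alarm, burglary) ≈ 0.2573

Under noisy-OR, P(alarm | causes) = 1 − (1−0.015)·∏(1−qᵢ) over the active causes.
P(alarm | burglary) = 0.809895×0.76 + 0.888408×0.24 = 0.615520 + 0.213218 = 0.828738
Of this, 0.213218 comes from 0.888408×0.24 (the earthquake=true cases).
So P(earthquake | alarm, burglary) = 0.213218/0.828738 ≈ 0.2573.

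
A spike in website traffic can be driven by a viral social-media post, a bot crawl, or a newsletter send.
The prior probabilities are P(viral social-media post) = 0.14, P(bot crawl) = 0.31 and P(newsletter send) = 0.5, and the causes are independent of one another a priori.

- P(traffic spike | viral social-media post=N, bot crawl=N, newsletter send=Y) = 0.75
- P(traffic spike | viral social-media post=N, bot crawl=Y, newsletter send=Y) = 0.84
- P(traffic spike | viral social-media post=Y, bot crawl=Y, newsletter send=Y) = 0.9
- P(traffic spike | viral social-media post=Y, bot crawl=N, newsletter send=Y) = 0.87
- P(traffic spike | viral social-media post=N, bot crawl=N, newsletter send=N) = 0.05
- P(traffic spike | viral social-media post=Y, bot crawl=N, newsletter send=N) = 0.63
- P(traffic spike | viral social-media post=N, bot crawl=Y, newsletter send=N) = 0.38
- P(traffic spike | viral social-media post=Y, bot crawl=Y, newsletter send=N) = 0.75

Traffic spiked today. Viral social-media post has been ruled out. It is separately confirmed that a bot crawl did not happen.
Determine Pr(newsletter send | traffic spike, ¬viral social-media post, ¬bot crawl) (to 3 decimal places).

P(traffic spike | ¬viral social-media post, ¬bot crawl) = 0.05·0.5 + 0.75·0.5 = 0.025000 + 0.375000 = 0.400000
The newsletter send-present share is 0.75·0.5 = 0.375000.
P(newsletter send | traffic spike, ¬viral social-media post, ¬bot crawl) = 0.375000 / 0.400000 ≈ 0.938

Pr(newsletter send | traffic spike, ¬viral social-media post, ¬bot crawl) ≈ 0.938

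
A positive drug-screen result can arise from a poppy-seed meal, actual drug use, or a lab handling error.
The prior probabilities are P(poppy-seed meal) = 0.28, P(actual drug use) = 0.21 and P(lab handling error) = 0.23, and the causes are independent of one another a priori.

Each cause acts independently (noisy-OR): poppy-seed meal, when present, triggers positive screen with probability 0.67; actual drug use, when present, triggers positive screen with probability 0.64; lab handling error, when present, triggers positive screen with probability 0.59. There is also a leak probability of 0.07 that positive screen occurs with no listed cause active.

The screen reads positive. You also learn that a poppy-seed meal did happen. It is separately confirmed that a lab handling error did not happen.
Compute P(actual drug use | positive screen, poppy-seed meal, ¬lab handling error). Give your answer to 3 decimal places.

P(actual drug use | positive screen, poppy-seed meal, ¬lab handling error) ≈ 0.254

Under noisy-OR, P(positive screen | causes) = 1 − (1−0.07)·∏(1−qᵢ) over the active causes.
For the numerator, keep only actual drug use=true terms: 0.889516*0.21 = 0.186798
Denominator P(positive screen | poppy-seed meal, ¬lab handling error): 0.6931*0.79 + 0.889516*0.21 = 0.734347
Posterior = 0.186798 / 0.734347 ≈ 0.254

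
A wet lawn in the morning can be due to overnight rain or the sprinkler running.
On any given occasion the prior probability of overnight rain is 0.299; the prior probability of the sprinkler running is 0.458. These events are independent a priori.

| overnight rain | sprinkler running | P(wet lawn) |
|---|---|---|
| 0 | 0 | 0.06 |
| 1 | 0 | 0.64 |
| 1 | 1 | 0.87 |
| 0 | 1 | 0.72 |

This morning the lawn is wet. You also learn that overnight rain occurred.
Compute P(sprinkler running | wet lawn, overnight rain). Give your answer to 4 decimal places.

P(sprinkler running | wet lawn, overnight rain) ≈ 0.5346

Numerator (weight on configurations with sprinkler running): 0.87*0.458 = 0.398460
Denominator P(wet lawn | overnight rain): 0.64*0.542 + 0.87*0.458 = 0.745340
P(sprinkler running | wet lawn, overnight rain) = 0.398460/0.745340 ≈ 0.5346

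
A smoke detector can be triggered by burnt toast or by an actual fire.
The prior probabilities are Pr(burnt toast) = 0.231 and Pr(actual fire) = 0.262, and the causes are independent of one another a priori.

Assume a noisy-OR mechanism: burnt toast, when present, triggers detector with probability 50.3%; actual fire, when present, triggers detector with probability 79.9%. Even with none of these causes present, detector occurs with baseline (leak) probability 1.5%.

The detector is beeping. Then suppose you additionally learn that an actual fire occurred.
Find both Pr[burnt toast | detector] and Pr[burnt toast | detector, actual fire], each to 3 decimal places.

Pr[burnt toast | detector] ≈ 0.454; Pr[burnt toast | detector, actual fire] ≈ 0.252

Under noisy-OR, P(detector | causes) = 1 − (1−0.015)·∏(1−qᵢ) over the active causes.
Weight on burnt toast=true, given the evidence: 0.087021 + 0.054567 = 0.141588
The normalizing constant is 0.015*0.769*0.738 + 0.802015*0.769*0.262 + 0.510455*0.231*0.738 + 0.901601*0.231*0.262 = 0.311689
Posterior = 0.141588 / 0.311689 ≈ 0.454

With the extra evidence:
For the numerator, keep only burnt toast=true terms: 0.901601*0.231 = 0.208270
Normalizer over all consistent configurations: 0.802015*0.769 + 0.901601*0.231 = 0.825020
P(burnt toast | detector, actual fire) = 0.208270/0.825020 ≈ 0.252
The drop from 0.454 to 0.252 is the explaining-away (discounting) effect.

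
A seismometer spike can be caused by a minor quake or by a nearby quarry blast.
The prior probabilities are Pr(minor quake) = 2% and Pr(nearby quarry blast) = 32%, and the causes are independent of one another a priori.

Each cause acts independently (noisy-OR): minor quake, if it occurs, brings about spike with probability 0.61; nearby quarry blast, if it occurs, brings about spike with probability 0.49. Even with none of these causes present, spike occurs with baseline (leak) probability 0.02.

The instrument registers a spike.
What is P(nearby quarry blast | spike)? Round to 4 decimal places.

P(nearby quarry blast | spike) ≈ 0.8817

Under noisy-OR, P(spike | causes) = 1 − (1−0.02)·∏(1−qᵢ) over the active causes.
Sum P(spike|·) weighted by the priors over the 4 (minor quake, nearby quarry blast) configurations:
  P(spike) = 0.02*0.98*0.68 + 0.5002*0.98*0.32 + 0.6178*0.02*0.68 + 0.805078*0.02*0.32
        = 0.013328 + 0.156863 + 0.008402 + 0.005152 = 0.183745
Keeping only the nearby quarry blast-present terms gives 0.162015, so
  P(nearby quarry blast | spike) = 0.162015 / 0.183745 ≈ 0.8817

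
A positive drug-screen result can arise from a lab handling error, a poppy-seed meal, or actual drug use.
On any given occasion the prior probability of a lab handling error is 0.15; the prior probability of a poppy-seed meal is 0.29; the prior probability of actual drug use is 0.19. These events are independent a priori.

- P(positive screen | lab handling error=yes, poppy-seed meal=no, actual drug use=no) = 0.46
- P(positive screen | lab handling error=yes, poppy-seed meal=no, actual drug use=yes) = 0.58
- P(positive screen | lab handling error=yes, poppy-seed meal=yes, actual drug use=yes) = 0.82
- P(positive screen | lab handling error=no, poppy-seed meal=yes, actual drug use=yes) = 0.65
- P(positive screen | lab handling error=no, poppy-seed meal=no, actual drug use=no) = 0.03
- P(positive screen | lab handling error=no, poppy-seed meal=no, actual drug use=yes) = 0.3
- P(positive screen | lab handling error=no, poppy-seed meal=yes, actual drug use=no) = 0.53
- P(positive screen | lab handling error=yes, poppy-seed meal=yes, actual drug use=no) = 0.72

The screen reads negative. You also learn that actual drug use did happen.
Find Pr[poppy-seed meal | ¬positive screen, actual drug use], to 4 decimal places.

Pr[poppy-seed meal | ¬positive screen, actual drug use] ≈ 0.1677

P(¬positive screen | actual drug use) = 0.7×0.85×0.71 + 0.35×0.85×0.29 + 0.42×0.15×0.71 + 0.18×0.15×0.29 = 0.422450 + 0.086275 + 0.044730 + 0.007830 = 0.561285
Restricting to configurations with poppy-seed meal present: 0.086275 + 0.007830 = 0.094105.
P(poppy-seed meal | ¬positive screen, actual drug use) = 0.094105 / 0.561285 ≈ 0.1677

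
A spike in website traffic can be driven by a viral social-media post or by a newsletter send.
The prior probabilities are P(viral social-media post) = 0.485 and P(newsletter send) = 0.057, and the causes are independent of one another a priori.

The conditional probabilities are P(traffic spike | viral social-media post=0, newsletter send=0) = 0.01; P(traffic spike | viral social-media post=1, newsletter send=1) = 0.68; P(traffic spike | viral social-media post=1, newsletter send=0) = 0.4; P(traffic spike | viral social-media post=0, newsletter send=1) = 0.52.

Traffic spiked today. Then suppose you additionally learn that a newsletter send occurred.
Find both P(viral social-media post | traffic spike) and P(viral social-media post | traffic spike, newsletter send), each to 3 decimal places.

P(viral social-media post | traffic spike) ≈ 0.909; P(viral social-media post | traffic spike, newsletter send) ≈ 0.552

By total probability over the 4 (viral social-media post, newsletter send) configurations:
  P(traffic spike) = 0.01×0.515×0.943 + 0.52×0.515×0.057 + 0.4×0.485×0.943 + 0.68×0.485×0.057
        = 0.004856 + 0.015265 + 0.182942 + 0.018799 = 0.221862
The terms with viral social-media post present sum to 0.201741, so
  P(viral social-media post | traffic spike) = 0.201741 / 0.221862 ≈ 0.909

Now condition on the additional information:
For the numerator, keep only viral social-media post=true terms: 0.68×0.485 = 0.329800
Denominator P(traffic spike | newsletter send): 0.52×0.515 + 0.68×0.485 = 0.597600
Posterior = 0.329800 / 0.597600 ≈ 0.552
— newsletter send explains away the evidence for viral social-media post.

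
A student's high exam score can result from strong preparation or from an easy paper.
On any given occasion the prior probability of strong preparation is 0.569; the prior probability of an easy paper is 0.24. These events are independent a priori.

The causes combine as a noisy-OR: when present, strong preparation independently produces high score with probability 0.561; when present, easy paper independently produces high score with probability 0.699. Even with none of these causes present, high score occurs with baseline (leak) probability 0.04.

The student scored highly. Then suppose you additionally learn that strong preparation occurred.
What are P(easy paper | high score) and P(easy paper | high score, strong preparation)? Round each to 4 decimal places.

P(easy paper | high score) ≈ 0.4227; P(easy paper | high score, strong preparation) ≈ 0.3228

Under noisy-OR, P(high score | causes) = 1 − (1−0.04)·∏(1−qᵢ) over the active causes.
P(high score) = 0.04×0.431×0.76 + 0.71104×0.431×0.24 + 0.57856×0.569×0.76 + 0.873147×0.569×0.24 = 0.013102 + 0.073550 + 0.250192 + 0.119237 = 0.456081
The easy paper-present share is 0.073550 + 0.119237 = 0.192787.
P(easy paper | high score) = 0.192787 / 0.456081 ≈ 0.4227

Now condition on the additional information:
Weight on easy paper=true, given the evidence: 0.873147·0.24 = 0.209555
Denominator P(high score | strong preparation): 0.57856·0.76 + 0.873147·0.24 = 0.649261
P(easy paper | high score, strong preparation) = 0.209555/0.649261 ≈ 0.3228
The drop from 0.4227 to 0.3228 is the explaining-away (discounting) effect.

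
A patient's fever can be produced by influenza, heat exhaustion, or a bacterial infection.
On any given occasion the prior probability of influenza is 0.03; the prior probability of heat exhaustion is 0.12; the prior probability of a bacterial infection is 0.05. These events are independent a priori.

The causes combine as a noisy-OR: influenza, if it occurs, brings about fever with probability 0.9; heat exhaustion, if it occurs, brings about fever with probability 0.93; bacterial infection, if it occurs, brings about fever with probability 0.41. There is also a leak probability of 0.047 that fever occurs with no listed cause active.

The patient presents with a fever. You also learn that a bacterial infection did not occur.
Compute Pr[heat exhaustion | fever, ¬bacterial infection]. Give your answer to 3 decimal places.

Pr[heat exhaustion | fever, ¬bacterial infection] ≈ 0.637

Under noisy-OR, P(fever | causes) = 1 − (1−0.047)·∏(1−qᵢ) over the active causes.
P(fever | ¬bacterial infection) = 0.047*0.97*0.88 + 0.93329*0.97*0.12 + 0.9047*0.03*0.88 + 0.993329*0.03*0.12 = 0.040119 + 0.108635 + 0.023884 + 0.003576 = 0.176214
Of this, 0.112211 comes from 0.108635 + 0.003576 (the heat exhaustion=true cases).
P(heat exhaustion | fever, ¬bacterial infection) = 0.112211 / 0.176214 ≈ 0.637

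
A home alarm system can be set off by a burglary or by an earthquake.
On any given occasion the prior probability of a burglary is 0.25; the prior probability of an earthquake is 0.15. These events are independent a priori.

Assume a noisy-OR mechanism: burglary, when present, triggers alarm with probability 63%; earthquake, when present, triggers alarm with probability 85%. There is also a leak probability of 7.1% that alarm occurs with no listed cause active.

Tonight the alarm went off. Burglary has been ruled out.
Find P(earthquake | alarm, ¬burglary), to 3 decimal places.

Under noisy-OR, P(alarm | causes) = 1 − (1−0.071)·∏(1−qᵢ) over the active causes.
P(alarm | ¬burglary) = 0.071×0.85 + 0.86065×0.15 = 0.060350 + 0.129098 = 0.189448
Of this, 0.129098 comes from 0.86065×0.15 (the earthquake=true cases).
P(earthquake | alarm, ¬burglary) = 0.129098 / 0.189448 ≈ 0.681

P(earthquake | alarm, ¬burglary) ≈ 0.681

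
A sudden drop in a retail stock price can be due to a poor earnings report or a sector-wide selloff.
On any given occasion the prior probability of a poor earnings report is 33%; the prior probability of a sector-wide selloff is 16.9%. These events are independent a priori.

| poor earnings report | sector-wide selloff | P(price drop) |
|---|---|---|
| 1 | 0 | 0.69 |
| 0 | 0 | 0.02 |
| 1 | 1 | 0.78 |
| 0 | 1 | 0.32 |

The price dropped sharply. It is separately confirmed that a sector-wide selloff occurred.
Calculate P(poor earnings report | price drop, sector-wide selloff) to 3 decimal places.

By total probability over both values of poor earnings report:
  P(price drop | sector-wide selloff) = 0.32×0.67 + 0.78×0.33
        = 0.214400 + 0.257400 = 0.471800
Keeping only the poor earnings report-present terms gives 0.257400, so
  P(poor earnings report | price drop, sector-wide selloff) = 0.257400 / 0.471800 ≈ 0.546

P(poor earnings report | price drop, sector-wide selloff) ≈ 0.546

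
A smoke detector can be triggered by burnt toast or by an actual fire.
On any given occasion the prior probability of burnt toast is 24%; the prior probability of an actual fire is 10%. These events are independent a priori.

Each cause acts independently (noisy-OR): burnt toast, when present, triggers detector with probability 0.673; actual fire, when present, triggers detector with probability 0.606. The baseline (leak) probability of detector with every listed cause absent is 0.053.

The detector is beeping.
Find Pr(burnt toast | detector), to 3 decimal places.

Under noisy-OR, P(detector | causes) = 1 − (1−0.053)·∏(1−qᵢ) over the active causes.
Sum P(detector|·) weighted by the priors over the 4 (burnt toast, actual fire) configurations:
  P(detector) = 0.053×0.76×0.9 + 0.626882×0.76×0.1 + 0.690331×0.24×0.9 + 0.87799×0.24×0.1
        = 0.036252 + 0.047643 + 0.149111 + 0.021072 = 0.254078
Keeping only the burnt toast-present terms gives 0.170183, so
  P(burnt toast | detector) = 0.170183 / 0.254078 ≈ 0.670

Pr(burnt toast | detector) ≈ 0.670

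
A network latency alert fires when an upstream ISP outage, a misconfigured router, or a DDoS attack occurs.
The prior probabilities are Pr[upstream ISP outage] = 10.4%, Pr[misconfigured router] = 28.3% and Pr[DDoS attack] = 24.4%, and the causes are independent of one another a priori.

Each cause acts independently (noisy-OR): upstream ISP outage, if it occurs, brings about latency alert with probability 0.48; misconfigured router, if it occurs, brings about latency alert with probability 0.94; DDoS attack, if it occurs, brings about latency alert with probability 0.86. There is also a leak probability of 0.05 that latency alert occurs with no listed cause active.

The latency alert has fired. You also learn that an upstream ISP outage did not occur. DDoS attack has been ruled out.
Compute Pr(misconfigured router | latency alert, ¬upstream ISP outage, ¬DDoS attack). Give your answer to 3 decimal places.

Under noisy-OR, P(latency alert | causes) = 1 − (1−0.05)·∏(1−qᵢ) over the active causes.
P(latency alert | ¬upstream ISP outage, ¬DDoS attack) = 0.05×0.717 + 0.943×0.283 = 0.035850 + 0.266869 = 0.302719
Of this, 0.266869 comes from 0.943×0.283 (the misconfigured router=true cases).
So P(misconfigured router | latency alert, ¬upstream ISP outage, ¬DDoS attack) = 0.266869/0.302719 ≈ 0.882.

Pr(misconfigured router | latency alert, ¬upstream ISP outage, ¬DDoS attack) ≈ 0.882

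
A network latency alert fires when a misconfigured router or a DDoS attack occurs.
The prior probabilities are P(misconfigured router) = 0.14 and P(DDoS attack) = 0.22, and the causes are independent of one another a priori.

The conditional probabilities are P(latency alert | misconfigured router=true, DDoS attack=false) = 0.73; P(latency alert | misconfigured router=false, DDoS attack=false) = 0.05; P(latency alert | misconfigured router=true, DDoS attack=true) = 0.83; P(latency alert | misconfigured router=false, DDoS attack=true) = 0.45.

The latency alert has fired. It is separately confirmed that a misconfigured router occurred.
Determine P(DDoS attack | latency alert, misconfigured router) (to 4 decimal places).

By total probability over both values of DDoS attack:
  P(latency alert | misconfigured router) = 0.73·0.78 + 0.83·0.22
        = 0.569400 + 0.182600 = 0.752000
Keeping only the DDoS attack-present terms gives 0.182600, so
  P(DDoS attack | latency alert, misconfigured router) = 0.182600 / 0.752000 ≈ 0.2428

P(DDoS attack | latency alert, misconfigured router) ≈ 0.2428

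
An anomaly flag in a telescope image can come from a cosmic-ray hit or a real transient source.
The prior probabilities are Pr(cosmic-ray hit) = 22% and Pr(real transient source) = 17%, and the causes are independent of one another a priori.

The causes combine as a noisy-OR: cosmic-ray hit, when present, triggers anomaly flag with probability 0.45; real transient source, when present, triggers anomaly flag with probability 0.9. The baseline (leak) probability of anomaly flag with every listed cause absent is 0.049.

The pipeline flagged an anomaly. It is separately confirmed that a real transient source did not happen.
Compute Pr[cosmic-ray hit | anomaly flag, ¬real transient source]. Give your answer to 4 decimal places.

Under noisy-OR, P(anomaly flag | causes) = 1 − (1−0.049)·∏(1−qᵢ) over the active causes.
Sum P(anomaly flag|·) weighted by the priors over both values of cosmic-ray hit:
  P(anomaly flag | ¬real transient source) = 0.049·0.78 + 0.47695·0.22
        = 0.038220 + 0.104929 = 0.143149
Keeping only the cosmic-ray hit-present terms gives 0.104929, so
  P(cosmic-ray hit | anomaly flag, ¬real transient source) = 0.104929 / 0.143149 ≈ 0.7330

Pr[cosmic-ray hit | anomaly flag, ¬real transient source] ≈ 0.7330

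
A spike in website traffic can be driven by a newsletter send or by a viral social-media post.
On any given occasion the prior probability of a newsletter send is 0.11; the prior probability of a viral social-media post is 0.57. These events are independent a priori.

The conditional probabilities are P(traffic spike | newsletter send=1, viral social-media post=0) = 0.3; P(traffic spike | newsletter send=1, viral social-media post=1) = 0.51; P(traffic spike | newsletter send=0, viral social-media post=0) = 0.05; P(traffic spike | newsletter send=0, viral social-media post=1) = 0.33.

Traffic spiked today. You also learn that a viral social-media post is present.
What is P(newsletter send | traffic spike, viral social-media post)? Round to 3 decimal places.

P(newsletter send | traffic spike, viral social-media post) ≈ 0.160

P(traffic spike | viral social-media post) = 0.33*0.89 + 0.51*0.11 = 0.293700 + 0.056100 = 0.349800
Restricting to configurations with newsletter send present: 0.51*0.11 = 0.056100.
P(newsletter send | traffic spike, viral social-media post) = 0.056100 / 0.349800 ≈ 0.160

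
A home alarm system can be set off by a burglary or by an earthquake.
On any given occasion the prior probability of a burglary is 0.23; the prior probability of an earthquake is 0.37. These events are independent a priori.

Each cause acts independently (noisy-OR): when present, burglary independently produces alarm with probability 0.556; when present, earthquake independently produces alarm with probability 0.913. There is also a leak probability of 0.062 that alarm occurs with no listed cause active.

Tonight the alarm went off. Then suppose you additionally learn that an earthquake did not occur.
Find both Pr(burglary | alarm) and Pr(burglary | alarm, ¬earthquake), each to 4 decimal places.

Under noisy-OR, P(alarm | causes) = 1 − (1−0.062)·∏(1−qᵢ) over the active causes.
Numerator (weight on configurations with burglary): 0.084553 + 0.082017 = 0.166570
Normalizer over all consistent configurations: 0.062*0.77*0.63 + 0.918394*0.77*0.37 + 0.583528*0.23*0.63 + 0.963767*0.23*0.37 = 0.458296
Posterior = 0.166570 / 0.458296 ≈ 0.3635

Now also conditioning on earthquake≠true:
By total probability over both values of burglary:
  P(alarm | ¬earthquake) = 0.062·0.77 + 0.583528·0.23
        = 0.047740 + 0.134211 = 0.181951
Configurations with burglary contribute 0.134211, so
  P(burglary | alarm, ¬earthquake) = 0.134211 / 0.181951 ≈ 0.7376

Pr(burglary | alarm) ≈ 0.3635; Pr(burglary | alarm, ¬earthquake) ≈ 0.7376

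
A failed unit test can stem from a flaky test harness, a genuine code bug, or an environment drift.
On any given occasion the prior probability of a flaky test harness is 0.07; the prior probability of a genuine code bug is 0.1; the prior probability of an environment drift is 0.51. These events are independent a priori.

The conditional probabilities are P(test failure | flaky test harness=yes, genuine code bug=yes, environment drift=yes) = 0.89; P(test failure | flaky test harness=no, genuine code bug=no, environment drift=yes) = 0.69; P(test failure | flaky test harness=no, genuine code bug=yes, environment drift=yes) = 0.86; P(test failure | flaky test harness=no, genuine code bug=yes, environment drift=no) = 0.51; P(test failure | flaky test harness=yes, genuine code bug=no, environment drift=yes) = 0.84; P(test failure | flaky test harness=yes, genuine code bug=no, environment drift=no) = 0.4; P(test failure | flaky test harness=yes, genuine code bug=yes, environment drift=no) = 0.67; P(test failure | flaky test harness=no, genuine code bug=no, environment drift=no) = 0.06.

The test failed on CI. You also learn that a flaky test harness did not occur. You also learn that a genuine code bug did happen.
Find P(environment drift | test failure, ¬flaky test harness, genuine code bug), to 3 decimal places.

P(test failure | ¬flaky test harness, genuine code bug) = 0.51×0.49 + 0.86×0.51 = 0.249900 + 0.438600 = 0.688500
Restricting to configurations with environment drift present: 0.86×0.51 = 0.438600.
So P(environment drift | test failure, ¬flaky test harness, genuine code bug) = 0.438600/0.688500 ≈ 0.637.

P(environment drift | test failure, ¬flaky test harness, genuine code bug) ≈ 0.637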